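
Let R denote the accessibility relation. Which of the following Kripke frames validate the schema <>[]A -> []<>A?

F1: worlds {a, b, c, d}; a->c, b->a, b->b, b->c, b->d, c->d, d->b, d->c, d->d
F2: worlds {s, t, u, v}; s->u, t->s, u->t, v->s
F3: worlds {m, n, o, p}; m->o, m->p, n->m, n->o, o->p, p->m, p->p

F2, F3

Frame correspondent (Sahlqvist): forall x forall y forall z (Rxy & Rxz -> exists w (Ryw & Rzw)) — i.e. convergence.
F1: fails — Rbc and Rba but c and a have no common successor.
F2: holds.
F3: holds.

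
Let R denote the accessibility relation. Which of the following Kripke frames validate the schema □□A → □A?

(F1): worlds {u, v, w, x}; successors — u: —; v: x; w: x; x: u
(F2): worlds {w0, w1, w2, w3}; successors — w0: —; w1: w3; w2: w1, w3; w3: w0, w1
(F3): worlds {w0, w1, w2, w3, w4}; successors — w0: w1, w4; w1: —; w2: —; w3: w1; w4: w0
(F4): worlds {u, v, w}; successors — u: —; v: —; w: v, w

(F4)

Frame correspondent (Sahlqvist): ∀x ∀y (Rxy → ∃z (Rxz ∧ Rzy)) — i.e. density.
(F1): fails — Rxu but no z with Rxz and Rzu.
(F2): fails — Rw3w1 but no z with Rw3z and Rzw1.
(F3): fails — Rw4w0 but no z with Rw4z and Rzw0.
(F4): holds.
Valid on: (F4).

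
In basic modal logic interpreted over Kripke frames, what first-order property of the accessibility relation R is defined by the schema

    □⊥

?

□⊥ is valid iff no world has any successor (otherwise □⊥ fails at any world with one).
The converse is a direct semantic check.
Frame condition: ∀x ∀y ¬Rxy.

emptiness of R: ∀x ∀y ¬Rxy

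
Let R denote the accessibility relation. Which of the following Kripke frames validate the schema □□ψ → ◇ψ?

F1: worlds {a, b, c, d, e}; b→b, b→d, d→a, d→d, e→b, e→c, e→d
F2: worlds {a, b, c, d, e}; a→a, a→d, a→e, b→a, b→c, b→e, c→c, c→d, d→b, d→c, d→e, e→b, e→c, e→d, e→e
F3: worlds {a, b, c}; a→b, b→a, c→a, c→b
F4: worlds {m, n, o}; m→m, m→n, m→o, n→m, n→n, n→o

The schema corresponds to a generalized confluence (Geach) condition: ∀x ∃w (xR²w ∧ xRw).
F1: fails — at a but no w with aR²w and aRw.
F2: holds.
F3: fails — at a but no w with aR²w and aRw.
F4: fails — at o but no w with oR²w and oRw.

F2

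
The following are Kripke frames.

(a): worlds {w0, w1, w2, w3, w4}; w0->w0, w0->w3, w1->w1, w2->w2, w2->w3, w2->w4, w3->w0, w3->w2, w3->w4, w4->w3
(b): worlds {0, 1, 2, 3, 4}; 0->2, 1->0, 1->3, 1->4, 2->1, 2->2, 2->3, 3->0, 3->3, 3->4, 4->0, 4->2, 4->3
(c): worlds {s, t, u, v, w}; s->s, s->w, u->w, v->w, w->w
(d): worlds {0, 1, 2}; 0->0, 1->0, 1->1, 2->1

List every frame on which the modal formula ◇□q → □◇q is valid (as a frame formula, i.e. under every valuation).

This is the axiom for convergence; its first-order frame correspondent is ∀x ∀y ∀z (Rxy ∧ Rxz → ∃w (Ryw ∧ Rzw)).
(a): fails — Rw2w4 and Rw2w3 but w4 and w3 have no common successor.
(b): fails — R10 and R13 but 0 and 3 have no common successor.
(c): condition met.
(d): condition met.
Valid on: (c), (d).

(c), (d)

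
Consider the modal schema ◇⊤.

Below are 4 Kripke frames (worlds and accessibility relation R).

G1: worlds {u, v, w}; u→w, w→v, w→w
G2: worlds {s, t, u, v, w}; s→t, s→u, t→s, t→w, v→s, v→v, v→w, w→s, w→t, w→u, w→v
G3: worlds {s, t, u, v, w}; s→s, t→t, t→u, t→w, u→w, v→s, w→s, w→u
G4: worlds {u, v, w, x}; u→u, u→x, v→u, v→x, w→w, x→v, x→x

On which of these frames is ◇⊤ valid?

G3, G4

The schema corresponds to seriality: ∀x ∃y Rxy.
G1: fails — world v has no successor.
G2: fails — world u has no successor.
G3: holds.
G4: holds.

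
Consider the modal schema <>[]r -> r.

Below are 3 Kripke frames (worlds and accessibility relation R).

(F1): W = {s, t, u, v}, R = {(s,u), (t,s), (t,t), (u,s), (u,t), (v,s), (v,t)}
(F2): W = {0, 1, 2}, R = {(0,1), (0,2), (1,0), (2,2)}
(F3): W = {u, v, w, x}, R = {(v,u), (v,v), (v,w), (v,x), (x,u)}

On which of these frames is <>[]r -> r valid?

This is the axiom for symmetry; its first-order frame correspondent is forall x forall y (Rxy -> Ryx).
(F1): fails — Rut but not Rtu.
(F2): fails — R02 but not R20.
(F3): fails — Rvw but not Rwv.

none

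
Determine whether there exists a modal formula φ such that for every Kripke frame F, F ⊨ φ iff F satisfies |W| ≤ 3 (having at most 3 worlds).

Modal frame validity is preserved under disjoint unions.
Any modal formula valid on each of 4 disjoint one-world frames is valid on their disjoint union (validity is preserved under disjoint unions). Each one-world frame has |W|=1≤3, but the union has |W|=4.
Hence having at most 3 worlds is not modally definable.

Not modally definable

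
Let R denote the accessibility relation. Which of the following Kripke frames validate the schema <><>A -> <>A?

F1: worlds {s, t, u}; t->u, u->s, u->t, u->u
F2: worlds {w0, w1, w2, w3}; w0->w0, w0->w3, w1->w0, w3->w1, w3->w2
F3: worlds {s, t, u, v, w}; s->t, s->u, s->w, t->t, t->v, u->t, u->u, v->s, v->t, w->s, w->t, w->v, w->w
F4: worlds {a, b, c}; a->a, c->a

The schema corresponds to a generalized confluence (Geach) condition: forall x forall y (x R^2 y -> exists w (y = w & xRw)).
F1: fails — tR²s but no w with s=w and tRw.
F2: fails — w0R²w1 but no w with w1=w and w0Rw.
F3: fails — sR²s but no w* with s=w* and sRw*.
F4: satisfies the condition.
Valid on: F4.

F4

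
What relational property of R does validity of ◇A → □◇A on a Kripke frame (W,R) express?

This is the 5 axiom.
It corresponds to the Euclidean property: ∀x ∀y ∀z (Rxy ∧ Rxz → Ryz).

the Euclidean property: ∀x ∀y ∀z (Rxy ∧ Rxz → Ryz)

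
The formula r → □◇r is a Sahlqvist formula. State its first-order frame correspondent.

Suppose r→□◇r is valid. Take Rxy and set V(r)={x}. Then r at x, so □◇r at x, so ◇r at y, so some z with Ryz has r; z=x, i.e. Ryx.
The converse is a direct semantic check.
Frame condition: ∀x ∀y (Rxy → Ryx).

symmetry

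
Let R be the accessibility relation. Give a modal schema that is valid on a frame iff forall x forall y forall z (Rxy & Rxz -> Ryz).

This is the Euclidean property; the standard corresponding axiom is 5: ◇q → □◇q.

◇q → □◇q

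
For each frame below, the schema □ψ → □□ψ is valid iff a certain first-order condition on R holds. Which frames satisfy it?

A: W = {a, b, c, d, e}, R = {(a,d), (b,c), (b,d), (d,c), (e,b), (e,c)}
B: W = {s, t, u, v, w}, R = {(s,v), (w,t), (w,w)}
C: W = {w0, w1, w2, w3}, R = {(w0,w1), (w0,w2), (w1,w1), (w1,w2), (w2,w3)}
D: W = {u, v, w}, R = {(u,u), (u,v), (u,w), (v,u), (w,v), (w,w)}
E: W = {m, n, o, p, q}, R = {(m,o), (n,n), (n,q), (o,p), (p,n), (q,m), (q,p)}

The schema corresponds to transitivity: ∀x ∀y ∀z (Rxy ∧ Ryz → Rxz).
A: fails — Reb and Rbd but not Red.
B: holds.
C: fails — Rw1w2 and Rw2w3 but not Rw1w3.
D: fails — Rvu and Ruv but not Rvv.
E: fails — Rop and Rpn but not Ron.
Valid on: B.

B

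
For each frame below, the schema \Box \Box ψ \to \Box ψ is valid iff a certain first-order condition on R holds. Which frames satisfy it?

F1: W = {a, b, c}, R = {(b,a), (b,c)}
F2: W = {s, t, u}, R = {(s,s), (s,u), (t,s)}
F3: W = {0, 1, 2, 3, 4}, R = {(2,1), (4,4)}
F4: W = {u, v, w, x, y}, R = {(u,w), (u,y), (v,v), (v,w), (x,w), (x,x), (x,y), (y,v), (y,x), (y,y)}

F2

This is the axiom for density; its first-order frame correspondent is \forall x \forall y (Rxy \to \exists z (Rxz \wedge Rzy)).
F1: fails — Rba but no z with Rbz and Rza.
F2: condition met.
F3: fails — R21 but no z with R2z and Rz1.
F4: fails — Ruw but no z with Ruz and Rzw.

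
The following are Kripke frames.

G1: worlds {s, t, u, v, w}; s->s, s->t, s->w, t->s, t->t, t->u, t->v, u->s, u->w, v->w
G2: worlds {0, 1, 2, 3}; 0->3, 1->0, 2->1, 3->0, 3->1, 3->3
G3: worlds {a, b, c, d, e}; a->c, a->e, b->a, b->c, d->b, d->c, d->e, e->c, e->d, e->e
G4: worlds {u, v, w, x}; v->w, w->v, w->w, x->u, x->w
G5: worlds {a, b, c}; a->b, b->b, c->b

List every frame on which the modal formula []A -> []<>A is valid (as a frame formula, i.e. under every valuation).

The schema corresponds to a generalized confluence (Geach) condition: forall x forall z (xRz -> exists w (xRw & zRw)).
G1: fails — sRw but no w* with sRw* and wRw*.
G2: fails — 1R0 but no w with 1Rw and 0Rw.
G3: fails — aRc but no w with aRw and cRw.
G4: fails — xRu but no t with xRt and uRt.
G5: holds.
Valid on: G5.

G5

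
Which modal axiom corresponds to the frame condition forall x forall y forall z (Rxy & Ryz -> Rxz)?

□r → □□r

The condition is transitivity. The 4 schema □r → □□r defines it.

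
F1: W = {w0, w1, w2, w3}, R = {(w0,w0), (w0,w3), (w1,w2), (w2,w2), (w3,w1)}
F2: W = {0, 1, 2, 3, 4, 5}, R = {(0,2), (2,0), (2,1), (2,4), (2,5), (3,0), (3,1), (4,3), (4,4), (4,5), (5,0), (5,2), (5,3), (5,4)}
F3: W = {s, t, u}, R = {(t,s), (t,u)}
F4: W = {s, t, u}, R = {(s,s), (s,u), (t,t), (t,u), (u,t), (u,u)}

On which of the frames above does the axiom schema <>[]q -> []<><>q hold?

The schema corresponds to a generalized confluence (Geach) condition: forall x forall y forall z ((xRy & xRz) -> exists w (yRw & z R^2 w)).
F1: fails — w0Rw0, w0Rw3 but no w with w0Rw and w3R²w.
F2: fails — 2R0, 2R0 but no w with 0Rw and 0R²w.
F3: fails — tRs, tRs but no w with sRw and sR²w.
F4: condition met.

F4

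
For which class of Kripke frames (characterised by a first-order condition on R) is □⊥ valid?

emptiness of R

This is the Ver axiom.
It corresponds to emptiness of R: ∀x ∀y ¬Rxy.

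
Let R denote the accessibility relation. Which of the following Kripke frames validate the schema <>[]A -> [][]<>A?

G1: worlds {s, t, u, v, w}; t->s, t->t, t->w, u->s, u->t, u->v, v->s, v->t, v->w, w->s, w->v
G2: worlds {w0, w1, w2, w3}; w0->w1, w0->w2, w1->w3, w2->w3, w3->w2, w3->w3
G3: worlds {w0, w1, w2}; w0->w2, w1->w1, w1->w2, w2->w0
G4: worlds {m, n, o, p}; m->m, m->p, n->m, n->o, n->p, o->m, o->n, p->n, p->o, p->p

Frame correspondent (Sahlqvist): forall x forall y forall z ((xRy & x R^2 z) -> exists w (yRw & zRw)) — i.e. a generalized confluence (Geach) condition.
G1: fails — tRs, tR²s but no w* with sRw* and sRw*.
G2: satisfies the condition.
G3: fails — w0Rw2, w0R²w0 but no w with w2Rw and w0Rw.
G4: satisfies the condition.
Valid on: G2, G4.

G2, G4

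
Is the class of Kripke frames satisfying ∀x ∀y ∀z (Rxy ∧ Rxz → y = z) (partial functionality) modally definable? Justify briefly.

Definable; ◇q → □q defines it

Yes: it is partial functionality, defined by the CD schema ◇q → □q.
Suppose ◇q→□q is valid. Take Rxy, Rxz and set V(q)={y}. Then ◇q at x, so □q at x, so q at z, i.e. z=y.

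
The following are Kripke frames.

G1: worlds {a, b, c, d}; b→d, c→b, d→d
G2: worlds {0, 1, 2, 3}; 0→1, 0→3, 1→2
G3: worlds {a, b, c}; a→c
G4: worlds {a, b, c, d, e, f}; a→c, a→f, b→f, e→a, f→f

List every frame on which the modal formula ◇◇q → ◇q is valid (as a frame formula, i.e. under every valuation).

G3

This is the axiom for transitivity; its first-order frame correspondent is ∀x ∀y ∀z (Rxy ∧ Ryz → Rxz).
G1: fails — Rcb and Rbd but not Rcd.
G2: fails — R01 and R12 but not R02.
G3: holds.
G4: fails — Rea and Rac but not Rec.
Valid on: G3.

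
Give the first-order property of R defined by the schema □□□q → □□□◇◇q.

∀x ∀z (xR³z → ∃w (xR³w ∧ zR²w))

This is a Sahlqvist (Geach-type) schema ◇^0□^3q → □^3◇^2q.
Minimal-valuation argument: fix x; take any y with xR^0y and any z with xR^3z. Set V(q) to the set of worlds R-reachable from y in exactly 3 steps. Then □^3q holds at y, so the antecedent holds at x; validity forces ◇^2q at z, giving a w with zR^2w and yR^3w.
First-order correspondent: ∀x ∀z (xR³z → ∃w (xR³w ∧ zR²w)).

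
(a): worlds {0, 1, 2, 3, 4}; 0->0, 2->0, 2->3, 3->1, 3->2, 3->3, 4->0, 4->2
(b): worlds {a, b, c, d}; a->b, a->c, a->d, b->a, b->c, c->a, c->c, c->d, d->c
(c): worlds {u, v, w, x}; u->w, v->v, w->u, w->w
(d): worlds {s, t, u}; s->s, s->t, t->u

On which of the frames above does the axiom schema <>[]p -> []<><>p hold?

Frame correspondent (Sahlqvist): forall x forall y forall z ((xRy & xRz) -> exists w (yRw & z R^2 w)) — i.e. a generalized confluence (Geach) condition.
(a): fails — 2R3, 2R0 but no w with 3Rw and 0R²w.
(b): ✓.
(c): ✓.
(d): fails — sRs, sRt but no w with sRw and tR²w.

(b), (c)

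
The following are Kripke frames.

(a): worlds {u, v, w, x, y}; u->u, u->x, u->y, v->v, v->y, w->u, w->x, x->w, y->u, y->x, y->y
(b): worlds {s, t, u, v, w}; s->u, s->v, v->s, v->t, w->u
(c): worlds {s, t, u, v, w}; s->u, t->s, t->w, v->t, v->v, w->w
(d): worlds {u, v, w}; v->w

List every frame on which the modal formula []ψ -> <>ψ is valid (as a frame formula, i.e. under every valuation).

(a)

This is the axiom for seriality; its first-order frame correspondent is forall x exists y Rxy.
(a): condition met.
(b): fails — world t has no successor.
(c): fails — world u has no successor.
(d): fails — world u has no successor.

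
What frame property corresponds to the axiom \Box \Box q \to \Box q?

density

Suppose □□q→□q is valid. Take Rxy and set V(q)={w : xR²w}. Then □□q at x, so □q at x, so q at y, i.e. ∃z(Rxz∧Rzy).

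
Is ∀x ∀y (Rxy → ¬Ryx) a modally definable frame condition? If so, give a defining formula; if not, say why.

No — not modally definable

Any modally definable frame class is closed under surjective bounded morphisms.
The 5-cycle (worlds w0,w1,w2,w3,w4 with w0→w1→w2→w3→w4→w0) is asymmetric. Mapping every world to a single reflexive point • is a surjective bounded morphism, and the reflexive point is not asymmetric (R•• but asymmetry requires ¬R••).
Hence asymmetry is not modally definable.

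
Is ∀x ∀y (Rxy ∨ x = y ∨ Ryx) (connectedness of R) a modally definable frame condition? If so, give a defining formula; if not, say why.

Any modally definable frame class is closed under disjoint unions.
Take 3 disjoint single-world reflexive frames: each is trivially connected, but their disjoint union has 3 worlds with no edge between distinct components, so it is not connected.
Hence connectedness of R is not modally definable.

Not modally definable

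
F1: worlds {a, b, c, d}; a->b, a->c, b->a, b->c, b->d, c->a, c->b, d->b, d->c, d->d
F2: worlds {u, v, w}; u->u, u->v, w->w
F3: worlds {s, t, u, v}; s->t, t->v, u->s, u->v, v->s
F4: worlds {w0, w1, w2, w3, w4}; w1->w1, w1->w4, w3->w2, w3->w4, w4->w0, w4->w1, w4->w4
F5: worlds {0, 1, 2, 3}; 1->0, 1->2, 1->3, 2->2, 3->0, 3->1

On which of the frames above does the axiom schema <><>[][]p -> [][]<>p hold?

The schema corresponds to a generalized confluence (Geach) condition: forall x forall y forall z ((x R^2 y & x R^2 z) -> exists w (y R^2 w & zRw)).
F1: condition met.
F2: fails — uR²u, uR²v but no t with uR²t and vRt.
F3: fails — sR²v, sR²v but no w with vR²w and vRw.
F4: fails — w1R²w0, w1R²w0 but no w with w0R²w and w0Rw.
F5: fails — 1R²0, 1R²0 but no w with 0R²w and 0Rw.

F1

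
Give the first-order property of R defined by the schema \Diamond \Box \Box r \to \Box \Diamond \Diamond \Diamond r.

\forall x \forall y \forall z ((xRy \wedge xRz) \to \exists w (y R^2 w \wedge z R^3 w))

This is a Sahlqvist (Geach-type) schema ◇^1□^2r → □^1◇^3r.
First-order correspondent: \forall x \forall y \forall z ((xRy \wedge xRz) \to \exists w (y R^2 w \wedge z R^3 w)).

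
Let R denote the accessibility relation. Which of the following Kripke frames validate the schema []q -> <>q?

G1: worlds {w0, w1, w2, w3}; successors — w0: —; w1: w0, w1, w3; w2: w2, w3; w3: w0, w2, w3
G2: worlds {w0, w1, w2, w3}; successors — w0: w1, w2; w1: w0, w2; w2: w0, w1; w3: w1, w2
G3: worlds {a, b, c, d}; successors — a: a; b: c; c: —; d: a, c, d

G2

The schema corresponds to seriality: forall x exists y Rxy.
G1: fails — world w0 has no successor.
G2: ✓.
G3: fails — world c has no successor.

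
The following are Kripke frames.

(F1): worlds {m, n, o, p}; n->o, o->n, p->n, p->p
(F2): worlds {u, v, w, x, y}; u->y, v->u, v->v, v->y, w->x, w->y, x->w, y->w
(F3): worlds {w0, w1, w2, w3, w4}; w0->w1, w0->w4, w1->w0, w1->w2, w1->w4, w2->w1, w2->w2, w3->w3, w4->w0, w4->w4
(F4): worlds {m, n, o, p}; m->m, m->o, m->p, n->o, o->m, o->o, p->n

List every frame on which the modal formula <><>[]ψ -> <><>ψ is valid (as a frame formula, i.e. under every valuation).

(F3)

The schema corresponds to a generalized confluence (Geach) condition: forall x forall y (x R^2 y -> exists w (yRw & x R^2 w)).
(F1): fails — nR²n but no w with nRw and nR²w.
(F2): fails — uR²w but no t with wRt and uR²t.
(F3): ✓.
(F4): fails — oR²p but no w with pRw and oR²w.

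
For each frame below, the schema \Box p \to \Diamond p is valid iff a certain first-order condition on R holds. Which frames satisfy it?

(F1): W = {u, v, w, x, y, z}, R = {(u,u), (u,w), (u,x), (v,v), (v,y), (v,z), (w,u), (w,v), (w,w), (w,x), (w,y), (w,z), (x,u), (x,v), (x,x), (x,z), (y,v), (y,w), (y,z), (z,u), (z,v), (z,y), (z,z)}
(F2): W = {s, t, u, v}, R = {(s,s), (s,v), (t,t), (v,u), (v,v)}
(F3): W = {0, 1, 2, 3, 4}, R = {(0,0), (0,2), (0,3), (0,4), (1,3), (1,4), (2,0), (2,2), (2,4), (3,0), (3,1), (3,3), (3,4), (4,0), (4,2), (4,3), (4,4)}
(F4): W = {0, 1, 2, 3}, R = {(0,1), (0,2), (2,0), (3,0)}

(F1), (F3)

The schema corresponds to seriality: \forall x \exists y Rxy.
(F1): satisfies the condition.
(F2): fails — world u has no successor.
(F3): satisfies the condition.
(F4): fails — world 1 has no successor.
Valid on: (F1), (F3).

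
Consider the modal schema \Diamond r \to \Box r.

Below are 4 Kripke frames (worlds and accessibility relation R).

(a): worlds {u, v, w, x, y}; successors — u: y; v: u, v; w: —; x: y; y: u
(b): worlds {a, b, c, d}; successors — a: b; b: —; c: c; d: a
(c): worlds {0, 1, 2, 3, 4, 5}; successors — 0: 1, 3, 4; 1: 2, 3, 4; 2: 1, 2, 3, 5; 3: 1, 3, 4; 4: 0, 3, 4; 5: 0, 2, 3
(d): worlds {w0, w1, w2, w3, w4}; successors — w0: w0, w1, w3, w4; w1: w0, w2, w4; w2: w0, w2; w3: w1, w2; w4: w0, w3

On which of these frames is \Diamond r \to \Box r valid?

(b)

Frame correspondent (Sahlqvist): \forall x \forall y \forall z (Rxy \wedge Rxz \to y = z) — i.e. partial functionality.
(a): fails — v sees both u and v.
(b): condition met.
(c): fails — 0 sees both 1 and 3.
(d): fails — w0 sees both w0 and w1.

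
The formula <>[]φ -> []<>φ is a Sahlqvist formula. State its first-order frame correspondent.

convergence: forall x forall y forall z (Rxy & Rxz -> exists w (Ryw & Rzw))

Suppose ◇□φ→□◇φ is valid. Take Rxy, Rxz and set V(φ)={w : Ryw}. Then □φ at y so ◇□φ at x, so □◇φ at x, so ◇φ at z, giving w with Rzw and Ryw.
Conversely, on a frame with convergence the schema holds at every world under every valuation.
So the correspondent is convergence.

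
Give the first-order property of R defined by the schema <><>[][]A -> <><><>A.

This is a Sahlqvist (Geach-type) schema ◇^2□^2A → □^0◇^3A.
First-order correspondent: forall x forall y (x R^2 y -> exists w (y R^2 w & x R^3 w)).

forall x forall y (x R^2 y -> exists w (y R^2 w & x R^3 w))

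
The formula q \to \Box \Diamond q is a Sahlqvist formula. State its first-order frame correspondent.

This is the B axiom.
Its frame correspondent is symmetry — \forall x \forall y (Rxy \to Ryx).

Symmetry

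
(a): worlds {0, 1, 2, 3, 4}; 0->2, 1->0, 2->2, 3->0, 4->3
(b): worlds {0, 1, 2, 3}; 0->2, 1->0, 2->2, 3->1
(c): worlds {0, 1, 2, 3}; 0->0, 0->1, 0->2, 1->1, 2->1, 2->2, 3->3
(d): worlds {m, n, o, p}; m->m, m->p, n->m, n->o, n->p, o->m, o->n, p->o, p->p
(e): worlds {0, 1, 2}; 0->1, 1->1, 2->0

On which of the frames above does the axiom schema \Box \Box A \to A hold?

(c), (d)

Frame correspondent (Sahlqvist): \forall x \exists w (x R^2 w \wedge x = w) — i.e. a generalized confluence (Geach) condition.
(a): fails — at 0 but no w with 0R²w and 0=w.
(b): fails — at 0 but no w with 0R²w and 0=w.
(c): condition met.
(d): condition met.
(e): fails — at 0 but no w with 0R²w and 0=w.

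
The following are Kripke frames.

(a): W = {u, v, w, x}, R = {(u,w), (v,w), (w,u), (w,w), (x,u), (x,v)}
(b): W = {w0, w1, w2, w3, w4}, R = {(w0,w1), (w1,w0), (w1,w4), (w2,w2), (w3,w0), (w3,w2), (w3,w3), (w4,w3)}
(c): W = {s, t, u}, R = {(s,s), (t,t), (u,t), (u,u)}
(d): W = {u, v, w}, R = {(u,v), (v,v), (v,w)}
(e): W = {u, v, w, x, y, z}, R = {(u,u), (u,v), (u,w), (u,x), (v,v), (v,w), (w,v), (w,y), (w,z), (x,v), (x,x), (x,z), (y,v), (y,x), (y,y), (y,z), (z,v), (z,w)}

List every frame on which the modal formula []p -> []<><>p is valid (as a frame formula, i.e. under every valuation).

The schema corresponds to a generalized confluence (Geach) condition: forall x forall z (xRz -> exists w (xRw & z R^2 w)).
(a): condition met.
(b): condition met.
(c): condition met.
(d): fails — vRw but no t with vRt and wR²t.
(e): condition met.
Valid on: (a), (b), (c), (e).

(a), (b), (c), (e)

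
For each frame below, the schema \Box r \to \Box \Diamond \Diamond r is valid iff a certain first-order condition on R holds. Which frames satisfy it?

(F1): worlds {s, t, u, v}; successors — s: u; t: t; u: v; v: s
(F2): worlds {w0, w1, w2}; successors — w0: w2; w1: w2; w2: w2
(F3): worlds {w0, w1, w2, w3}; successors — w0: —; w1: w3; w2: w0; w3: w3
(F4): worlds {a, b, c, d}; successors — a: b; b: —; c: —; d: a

(F2)

This is the axiom for a generalized confluence (Geach) condition; its first-order frame correspondent is \forall x \forall z (xRz \to \exists w (xRw \wedge z R^2 w)).
(F1): fails — sRu but no w with sRw and uR²w.
(F2): holds.
(F3): fails — w2Rw0 but no w with w2Rw and w0R²w.
(F4): fails — aRb but no w with aRw and bR²w.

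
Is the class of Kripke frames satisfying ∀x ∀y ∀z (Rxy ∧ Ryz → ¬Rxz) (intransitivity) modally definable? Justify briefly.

Modal frame validity is preserved under surjective bounded morphisms.
The 5-cycle (worlds w0,w1,w2,w3,w4 with w0→w1→w2→w3→w4→w0) is intransitive. Mapping every world to a single reflexive point • is a surjective bounded morphism; the reflexive point is not intransitive (R••∧R•• but R••).
So no modal formula (or set of formulas) defines exactly the intransitive frames.

Not modally definable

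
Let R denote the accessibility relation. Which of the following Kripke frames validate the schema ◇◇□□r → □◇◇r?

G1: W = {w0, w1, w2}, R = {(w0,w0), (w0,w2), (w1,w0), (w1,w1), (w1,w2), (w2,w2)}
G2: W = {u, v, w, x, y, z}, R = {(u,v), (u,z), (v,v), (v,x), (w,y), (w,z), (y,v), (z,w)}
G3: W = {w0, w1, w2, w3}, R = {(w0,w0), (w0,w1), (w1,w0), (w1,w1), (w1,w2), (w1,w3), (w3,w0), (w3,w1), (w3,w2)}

Frame correspondent (Sahlqvist): ∀x ∀y ∀z ((xR²y ∧ xRz) → ∃w (yR²w ∧ zR²w)) — i.e. a generalized confluence (Geach) condition.
G1: condition met.
G2: fails — uR²v, uRz but no t with vR²t and zR²t.
G3: fails — w0R²w2, w0Rw0 but no w with w2R²w and w0R²w.

G1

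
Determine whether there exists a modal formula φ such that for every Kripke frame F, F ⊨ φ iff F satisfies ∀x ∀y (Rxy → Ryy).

Definable; □(□p → p) defines it

This is a Sahlqvist condition; the T□ axiom □(□p → p) defines it.
Suppose □(□p→p) is valid. Take Rxy and set V(p)={w : Ryw}. Then at y, □p holds; since □(□p→p) at x, □p→p at y, so p at y, i.e. Ryy.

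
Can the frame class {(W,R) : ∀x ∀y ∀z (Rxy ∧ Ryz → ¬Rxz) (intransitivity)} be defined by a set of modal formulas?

Not modally definable

Any modally definable frame class is closed under surjective bounded morphisms.
The 3-cycle (worlds a,b,c with a→b→c→a) is intransitive. Mapping every world to a single reflexive point • is a surjective bounded morphism; the reflexive point is not intransitive (R••∧R•• but R••).
So no modal formula (or set of formulas) defines exactly the intransitive frames.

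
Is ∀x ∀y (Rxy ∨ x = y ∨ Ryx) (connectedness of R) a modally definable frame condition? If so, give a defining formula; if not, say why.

If a class were modally definable it would be closed under disjoint unions (Goldblatt–Thomason).
Take 4 disjoint single-world reflexive frames: each is trivially connected, but their disjoint union has 4 worlds with no edge between distinct components, so it is not connected.
Hence connectedness of R is not modally definable.

No — not modally definable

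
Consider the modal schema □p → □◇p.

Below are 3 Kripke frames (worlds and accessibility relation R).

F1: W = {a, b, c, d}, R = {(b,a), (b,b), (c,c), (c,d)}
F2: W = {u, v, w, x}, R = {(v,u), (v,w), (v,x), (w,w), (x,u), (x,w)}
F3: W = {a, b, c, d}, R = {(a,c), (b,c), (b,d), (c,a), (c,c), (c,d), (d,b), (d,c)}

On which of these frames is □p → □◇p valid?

F3

Frame correspondent (Sahlqvist): ∀x ∀z (xRz → ∃w (xRw ∧ zRw)) — i.e. a generalized confluence (Geach) condition.
F1: fails — bRa but no w with bRw and aRw.
F2: fails — vRu but no t with vRt and uRt.
F3: condition met.
Valid on: F3.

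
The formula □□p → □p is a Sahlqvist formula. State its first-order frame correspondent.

density

This schema is the C4 axiom.
It corresponds to density: ∀x ∀y (Rxy → ∃z (Rxz ∧ Rzy)).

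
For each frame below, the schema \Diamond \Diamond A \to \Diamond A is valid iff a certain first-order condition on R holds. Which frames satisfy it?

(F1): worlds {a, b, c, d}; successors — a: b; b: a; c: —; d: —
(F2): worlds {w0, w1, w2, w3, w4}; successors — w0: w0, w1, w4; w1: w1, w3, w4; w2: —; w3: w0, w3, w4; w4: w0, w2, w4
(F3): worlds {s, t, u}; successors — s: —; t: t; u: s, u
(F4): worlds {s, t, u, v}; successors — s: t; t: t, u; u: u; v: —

(F3)

Frame correspondent (Sahlqvist): \forall x \forall y (x R^2 y \to \exists w (y = w \wedge xRw)) — i.e. a generalized confluence (Geach) condition.
(F1): fails — aR²a but no w with a=w and aRw.
(F2): fails — w0R²w2 but no w with w2=w and w0Rw.
(F3): satisfies the condition.
(F4): fails — sR²u but no w with u=w and sRw.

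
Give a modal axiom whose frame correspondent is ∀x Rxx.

This is reflexivity; the standard corresponding axiom is T: □q → q.
Suppose □q→q is valid. At any x set V(q)={w : Rxw}. Then □q holds at x, so q holds at x, i.e. Rxx.

□q → q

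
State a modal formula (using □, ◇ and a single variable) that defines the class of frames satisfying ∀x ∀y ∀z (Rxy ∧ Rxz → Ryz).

◇s → □◇s

The condition is the Euclidean property. The 5 schema ◇s → □◇s defines it.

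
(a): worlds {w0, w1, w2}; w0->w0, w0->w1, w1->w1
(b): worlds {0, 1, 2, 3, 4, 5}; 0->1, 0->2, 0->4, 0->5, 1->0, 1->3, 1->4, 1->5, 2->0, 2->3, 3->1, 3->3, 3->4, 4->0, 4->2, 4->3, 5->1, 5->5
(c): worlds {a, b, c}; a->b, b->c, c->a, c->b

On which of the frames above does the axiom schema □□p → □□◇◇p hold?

This is the axiom for a generalized confluence (Geach) condition; its first-order frame correspondent is ∀x ∀z (xR²z → ∃w (xR²w ∧ zR²w)).
(a): condition met.
(b): condition met.
(c): fails — bR²a but no w with bR²w and aR²w.

(a), (b)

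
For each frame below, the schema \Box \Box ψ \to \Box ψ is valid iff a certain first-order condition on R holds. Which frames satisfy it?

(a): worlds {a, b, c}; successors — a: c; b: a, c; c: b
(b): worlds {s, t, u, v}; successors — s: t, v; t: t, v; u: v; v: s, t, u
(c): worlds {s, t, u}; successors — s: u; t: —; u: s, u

The schema corresponds to density: \forall x \forall y (Rxy \to \exists z (Rxz \wedge Rzy)).
(a): fails — Rac but no z with Raz and Rzc.
(b): fails — Ruv but no z with Ruz and Rzv.
(c): condition met.

(c)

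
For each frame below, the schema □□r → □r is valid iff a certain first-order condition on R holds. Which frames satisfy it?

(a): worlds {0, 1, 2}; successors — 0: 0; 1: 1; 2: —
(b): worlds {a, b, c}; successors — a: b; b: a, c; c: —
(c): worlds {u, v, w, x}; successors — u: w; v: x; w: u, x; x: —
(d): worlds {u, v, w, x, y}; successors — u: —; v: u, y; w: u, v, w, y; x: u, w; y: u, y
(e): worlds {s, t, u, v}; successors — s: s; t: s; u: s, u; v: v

Frame correspondent (Sahlqvist): ∀x ∀y (Rxy → ∃z (Rxz ∧ Rzy)) — i.e. density.
(a): satisfies the condition.
(b): fails — Rab but no z with Raz and Rzb.
(c): fails — Rwu but no z with Rwz and Rzu.
(d): satisfies the condition.
(e): satisfies the condition.
Valid on: (a), (d), (e).

(a), (d), (e)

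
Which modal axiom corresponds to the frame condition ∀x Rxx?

□q → q

This is reflexivity; the standard corresponding axiom is T: □q → q.
Suppose □q→q is valid. At any x set V(q)={w : Rxw}. Then □q holds at x, so q holds at x, i.e. Rxx.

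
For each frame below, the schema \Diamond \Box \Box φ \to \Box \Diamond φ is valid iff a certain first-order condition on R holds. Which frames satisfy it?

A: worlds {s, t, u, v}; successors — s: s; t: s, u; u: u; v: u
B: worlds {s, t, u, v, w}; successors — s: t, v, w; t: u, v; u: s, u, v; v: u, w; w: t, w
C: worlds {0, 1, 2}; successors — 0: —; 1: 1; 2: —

Frame correspondent (Sahlqvist): \forall x \forall y \forall z ((xRy \wedge xRz) \to \exists w (y R^2 w \wedge zRw)) — i.e. a generalized confluence (Geach) condition.
A: fails — tRs, tRu but no w with sR²w and uRw.
B: ✓.
C: ✓.

B, C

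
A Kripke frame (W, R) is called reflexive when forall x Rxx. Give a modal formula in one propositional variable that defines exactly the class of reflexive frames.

□q → q

The condition is reflexivity. The T schema □q → q defines it.
Suppose □q→q is valid. At any x set V(q)={w : Rxw}. Then □q holds at x, so q holds at x, i.e. Rxx.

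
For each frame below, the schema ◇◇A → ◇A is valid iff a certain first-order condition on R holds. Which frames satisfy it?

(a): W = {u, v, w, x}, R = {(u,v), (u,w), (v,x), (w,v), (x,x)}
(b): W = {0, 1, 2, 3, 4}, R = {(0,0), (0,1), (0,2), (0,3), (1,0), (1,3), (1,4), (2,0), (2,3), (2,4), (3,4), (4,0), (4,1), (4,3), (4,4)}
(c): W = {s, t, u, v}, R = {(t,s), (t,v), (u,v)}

The schema corresponds to transitivity: ∀x ∀y ∀z (Rxy ∧ Ryz → Rxz).
(a): fails — Ruv and Rvx but not Rux.
(b): fails — R10 and R02 but not R12.
(c): satisfies the condition.
Valid on: (c).

(c)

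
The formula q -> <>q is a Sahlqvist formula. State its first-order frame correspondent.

Replacing q by ¬q and contraposing gives the equivalent schema □q → q.
Suppose □q→q is valid. At any x set V(q)={w : Rxw}. Then □q holds at x, so q holds at x, i.e. Rxx.

reflexivity: forall x Rxx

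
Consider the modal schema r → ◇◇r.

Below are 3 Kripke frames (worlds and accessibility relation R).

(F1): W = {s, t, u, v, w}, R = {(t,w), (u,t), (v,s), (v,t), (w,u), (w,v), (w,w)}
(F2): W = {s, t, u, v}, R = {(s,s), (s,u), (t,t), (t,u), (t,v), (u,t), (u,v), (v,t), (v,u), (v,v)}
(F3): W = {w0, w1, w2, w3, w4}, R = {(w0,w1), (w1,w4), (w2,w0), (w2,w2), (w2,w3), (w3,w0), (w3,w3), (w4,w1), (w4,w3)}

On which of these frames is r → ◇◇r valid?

(F2)

Frame correspondent (Sahlqvist): ∀x ∃w (x = w ∧ xR²w) — i.e. a generalized confluence (Geach) condition.
(F1): fails — at s but no w* with s=w* and sR²w*.
(F2): ✓.
(F3): fails — at w0 but no w with w0=w and w0R²w.
Valid on: (F2).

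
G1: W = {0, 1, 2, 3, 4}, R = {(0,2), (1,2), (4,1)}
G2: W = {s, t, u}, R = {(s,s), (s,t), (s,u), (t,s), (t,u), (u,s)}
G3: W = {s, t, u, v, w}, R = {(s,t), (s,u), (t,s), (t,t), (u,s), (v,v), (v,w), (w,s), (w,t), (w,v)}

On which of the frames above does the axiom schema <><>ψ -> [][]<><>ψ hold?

G2

The schema corresponds to a generalized confluence (Geach) condition: forall x forall y forall z ((x R^2 y & x R^2 z) -> exists w (y = w & z R^2 w)).
G1: fails — 4R²2, 4R²2 but no w with 2=w and 2R²w.
G2: holds.
G3: fails — tR²s, tR²u but no w* with s=w* and uR²w*.
Valid on: G2.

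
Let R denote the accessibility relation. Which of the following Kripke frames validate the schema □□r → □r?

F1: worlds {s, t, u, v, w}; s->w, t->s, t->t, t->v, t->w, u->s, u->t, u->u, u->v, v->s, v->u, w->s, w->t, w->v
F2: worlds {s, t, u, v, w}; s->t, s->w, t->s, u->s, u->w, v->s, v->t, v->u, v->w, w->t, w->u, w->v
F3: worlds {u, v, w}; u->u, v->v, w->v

Frame correspondent (Sahlqvist): ∀x ∀y (Rxy → ∃z (Rxz ∧ Rzy)) — i.e. density.
F1: fails — Rsw but no z with Rsz and Rzw.
F2: fails — Rus but no z with Ruz and Rzs.
F3: holds.
Valid on: F3.

F3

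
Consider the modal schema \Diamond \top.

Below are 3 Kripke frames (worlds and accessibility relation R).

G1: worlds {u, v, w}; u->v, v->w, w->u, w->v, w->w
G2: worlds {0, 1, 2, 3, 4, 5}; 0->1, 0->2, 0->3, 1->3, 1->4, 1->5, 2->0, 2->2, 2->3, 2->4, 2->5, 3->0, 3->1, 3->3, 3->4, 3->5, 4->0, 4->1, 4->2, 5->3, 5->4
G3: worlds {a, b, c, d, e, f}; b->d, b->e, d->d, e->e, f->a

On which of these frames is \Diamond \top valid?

G1, G2

The schema corresponds to seriality: \forall x \exists y Rxy.
G1: condition met.
G2: condition met.
G3: fails — world a has no successor.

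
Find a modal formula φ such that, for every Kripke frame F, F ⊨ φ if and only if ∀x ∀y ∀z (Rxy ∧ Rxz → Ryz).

A defining formula is ◇r → □◇r (the 5 axiom).
Suppose ◇r→□◇r is valid. Take Rxy, Rxz and set V(r)={y}. Then ◇r at x, so □◇r at x, so ◇r at z, so some w with Rzw has r; w=y, i.e. Rzy. By symmetry of the argument, Ryz.

◇r → □◇r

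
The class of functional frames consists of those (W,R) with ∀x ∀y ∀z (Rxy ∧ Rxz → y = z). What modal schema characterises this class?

◇r → □r

This is partial functionality; the standard corresponding axiom is CD: ◇r → □r.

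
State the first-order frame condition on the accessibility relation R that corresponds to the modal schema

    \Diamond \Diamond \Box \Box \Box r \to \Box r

\forall x \forall y \forall z ((x R^2 y \wedge xRz) \to \exists w (y R^3 w \wedge z = w))

This is a Sahlqvist (Geach-type) schema ◇^2□^3r → □^1◇^0r.
Minimal-valuation argument: fix x; take any y with xR^2y and any z with xR^1z. Set V(r) to the set of worlds R-reachable from y in exactly 3 steps. Then □^3r holds at y, so the antecedent holds at x; validity forces ◇^0r at z, giving a w with zR^0w and yR^3w.
First-order correspondent: \forall x \forall y \forall z ((x R^2 y \wedge xRz) \to \exists w (y R^3 w \wedge z = w)).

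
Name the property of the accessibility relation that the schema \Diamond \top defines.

Seriality

◇⊤ holds at w iff w has a successor, so frame-validity of ◇⊤ is exactly seriality. Equivalently via □p → ◇p:
Suppose □p→◇p is valid. At any x set V(p)=W. Then □p at x, so ◇p at x, so x has a successor.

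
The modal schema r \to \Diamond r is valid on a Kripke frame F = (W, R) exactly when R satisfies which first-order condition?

reflexivity: \forall x Rxx

Equivalently (dual form): □r → r.
Suppose □r→r is valid. At any x set V(r)={w : Rxw}. Then □r holds at x, so r holds at x, i.e. Rxx.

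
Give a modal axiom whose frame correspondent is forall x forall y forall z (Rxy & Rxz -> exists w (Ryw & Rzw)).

◇□p → □◇p

A defining formula is ◇□p → □◇p (the .2 axiom).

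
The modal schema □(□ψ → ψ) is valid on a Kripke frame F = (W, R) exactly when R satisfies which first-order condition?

Suppose □(□ψ→ψ) is valid. Take Rxy and set V(ψ)={w : Ryw}. Then at y, □ψ holds; since □(□ψ→ψ) at x, □ψ→ψ at y, so ψ at y, i.e. Ryy.

Shift-reflexivity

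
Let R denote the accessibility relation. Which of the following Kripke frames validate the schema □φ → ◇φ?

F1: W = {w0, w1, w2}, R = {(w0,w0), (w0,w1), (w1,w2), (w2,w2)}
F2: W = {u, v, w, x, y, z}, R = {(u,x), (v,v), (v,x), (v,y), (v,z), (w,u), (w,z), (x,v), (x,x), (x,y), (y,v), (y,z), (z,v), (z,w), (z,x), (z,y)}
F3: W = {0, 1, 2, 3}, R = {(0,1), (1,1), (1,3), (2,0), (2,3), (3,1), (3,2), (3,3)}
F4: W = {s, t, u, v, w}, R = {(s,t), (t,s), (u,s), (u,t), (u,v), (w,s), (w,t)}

F1, F2, F3

This is the axiom for seriality; its first-order frame correspondent is ∀x ∃y Rxy.
F1: satisfies the condition.
F2: satisfies the condition.
F3: satisfies the condition.
F4: fails — world v has no successor.
Valid on: F1, F2, F3.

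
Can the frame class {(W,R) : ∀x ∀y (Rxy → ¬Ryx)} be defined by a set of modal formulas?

Any modally definable frame class is closed under surjective bounded morphisms.
The 4-cycle (worlds 0,1,2,3 with 0→1→2→3→0) is asymmetric. Mapping every world to a single reflexive point • is a surjective bounded morphism, and the reflexive point is not asymmetric (R•• but asymmetry requires ¬R••).
So no modal formula (or set of formulas) defines exactly the asymmetric frames.

Not modally definable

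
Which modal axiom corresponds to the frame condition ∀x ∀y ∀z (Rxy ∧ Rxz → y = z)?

The condition is partial functionality. The CD schema ◇s → □s defines it.
Suppose ◇s→□s is valid. Take Rxy, Rxz and set V(s)={y}. Then ◇s at x, so □s at x, so s at z, i.e. z=y.

◇s → □s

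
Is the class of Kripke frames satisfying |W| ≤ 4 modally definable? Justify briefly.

Modal frame validity is preserved under disjoint unions.
Any modal formula valid on each of 5 disjoint one-world frames is valid on their disjoint union (validity is preserved under disjoint unions). Each one-world frame has |W|=1≤4, but the union has |W|=5.
So the class is not modally definable.

Not definable by any modal formula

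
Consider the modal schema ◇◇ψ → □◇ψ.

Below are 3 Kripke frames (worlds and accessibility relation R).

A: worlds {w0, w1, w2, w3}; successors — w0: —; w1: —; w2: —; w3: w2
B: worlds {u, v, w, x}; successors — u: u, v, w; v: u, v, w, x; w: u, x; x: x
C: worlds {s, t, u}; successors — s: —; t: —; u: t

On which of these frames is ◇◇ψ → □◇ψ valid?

The schema corresponds to a generalized confluence (Geach) condition: ∀x ∀y ∀z ((xR²y ∧ xRz) → ∃w (y = w ∧ zRw)).
A: holds.
B: fails — uR²v, uRw but no t with v=t and wRt.
C: holds.

A, C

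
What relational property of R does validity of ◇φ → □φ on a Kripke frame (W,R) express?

partial functionality: ∀x ∀y ∀z (Rxy ∧ Rxz → y = z)

This schema is the CD axiom.
Its frame correspondent is partial functionality — ∀x ∀y ∀z (Rxy ∧ Rxz → y = z).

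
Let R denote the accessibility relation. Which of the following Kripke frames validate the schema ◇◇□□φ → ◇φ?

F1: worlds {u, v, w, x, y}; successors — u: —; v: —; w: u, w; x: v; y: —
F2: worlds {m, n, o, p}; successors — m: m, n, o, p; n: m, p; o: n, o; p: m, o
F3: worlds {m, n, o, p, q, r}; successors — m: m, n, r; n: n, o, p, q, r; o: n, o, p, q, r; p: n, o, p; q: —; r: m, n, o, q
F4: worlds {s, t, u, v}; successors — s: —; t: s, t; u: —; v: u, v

This is the axiom for a generalized confluence (Geach) condition; its first-order frame correspondent is ∀x ∀y (xR²y → ∃w (yR²w ∧ xRw)).
F1: fails — wR²u but no t with uR²t and wRt.
F2: ✓.
F3: fails — mR²q but no w with qR²w and mRw.
F4: fails — tR²s but no w with sR²w and tRw.

F2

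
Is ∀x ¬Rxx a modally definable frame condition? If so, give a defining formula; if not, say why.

Not modally definable

If a class were modally definable it would be closed under surjective bounded morphisms (Goldblatt–Thomason).
The 3-cycle (worlds a,b,c with a→b→c→a) is irreflexive, and the map sending every world to a single reflexive point • is a surjective bounded morphism (forth: every edge maps to (•,•); back: every world has a successor). So any modal formula valid on the 3-cycle is also valid on the reflexive point, which is not irreflexive.
Hence irreflexivity is not modally definable.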